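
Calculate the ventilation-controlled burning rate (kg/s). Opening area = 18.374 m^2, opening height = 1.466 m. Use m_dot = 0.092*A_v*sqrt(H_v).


sqrt(H_v) = 1.2108
m_dot = 0.092 * 18.374 * 1.2108 = 2.0467 kg/s

2.0467 kg/s


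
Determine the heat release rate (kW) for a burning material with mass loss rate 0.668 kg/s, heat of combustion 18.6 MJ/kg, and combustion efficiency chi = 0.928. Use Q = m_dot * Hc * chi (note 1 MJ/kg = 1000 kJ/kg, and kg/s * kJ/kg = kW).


Hc = 18.6 MJ/kg = 18.6 * 1000 kJ/kg = 18600 kJ/kg
Q = 0.668 kg/s * 18600 kJ/kg * 0.928 = 11530 kW

11530 kW


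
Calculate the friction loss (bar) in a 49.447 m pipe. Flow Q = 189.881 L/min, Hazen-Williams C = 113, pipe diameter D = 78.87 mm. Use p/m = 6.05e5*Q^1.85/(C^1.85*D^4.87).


Q^1.85 = 16413
C^1.85 = 6283.4
D^4.87 = 1.7297e+09
p/m = 0.00091367 bar/m
p_total = 0.00091367 * 49.447 = 0.045178 bar

0.045178 bar


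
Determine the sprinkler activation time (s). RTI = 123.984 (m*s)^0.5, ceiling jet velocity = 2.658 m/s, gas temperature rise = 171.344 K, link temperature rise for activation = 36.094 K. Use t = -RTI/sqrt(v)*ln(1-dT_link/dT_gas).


dT_link/dT_gas = 0.21065
ln(1 - 0.21065) = -0.23655
t = -123.984 / sqrt(2.658) * -0.23655 = 17.989 s

17.989 s


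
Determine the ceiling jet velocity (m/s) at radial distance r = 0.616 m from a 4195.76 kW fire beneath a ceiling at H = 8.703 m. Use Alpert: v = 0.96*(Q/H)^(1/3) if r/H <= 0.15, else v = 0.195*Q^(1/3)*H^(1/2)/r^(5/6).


r/H = 0.616 / 8.703 = 0.070780
r/H <= 0.15, so v = 0.96*(Q/H)^(1/3)
Q/H = 482.11
(Q/H)^(1/3) = 7.8412
v = 0.96 * 7.8412 = 7.5275 m/s

7.5275 m/s


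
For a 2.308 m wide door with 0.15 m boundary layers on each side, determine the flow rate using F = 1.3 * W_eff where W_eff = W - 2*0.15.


W_eff = 2.308 - 0.30 = 2.008 m
F = 1.3 * 2.008 = 2.6104 persons/s

2.6104 persons/s


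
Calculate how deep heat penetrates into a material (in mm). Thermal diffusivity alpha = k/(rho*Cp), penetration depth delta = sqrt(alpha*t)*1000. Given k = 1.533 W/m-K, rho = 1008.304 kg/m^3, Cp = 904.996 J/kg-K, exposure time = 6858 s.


alpha = 1.533 / (1008.304 * 904.996) = 1.6800e-06 m^2/s
alpha * t = 0.011521
delta = sqrt(0.011521) * 1000 = 107.34 mm

107.34 mm


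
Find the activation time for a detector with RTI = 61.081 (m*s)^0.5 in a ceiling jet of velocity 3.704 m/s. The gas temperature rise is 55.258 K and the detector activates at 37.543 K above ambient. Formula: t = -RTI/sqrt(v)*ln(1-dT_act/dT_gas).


dT_act/dT_gas = 0.67941
ln(1 - 0.67941) = -1.1376
t = -61.081 / sqrt(3.704) * -1.1376 = 36.104 s

36.104 s


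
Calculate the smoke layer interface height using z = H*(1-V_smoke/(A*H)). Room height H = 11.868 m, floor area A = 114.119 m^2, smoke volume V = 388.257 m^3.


V/(A*H) = 0.28667
1 - 0.28667 = 0.71333
z = 11.868 * 0.71333 = 8.4658 m

8.4658 m


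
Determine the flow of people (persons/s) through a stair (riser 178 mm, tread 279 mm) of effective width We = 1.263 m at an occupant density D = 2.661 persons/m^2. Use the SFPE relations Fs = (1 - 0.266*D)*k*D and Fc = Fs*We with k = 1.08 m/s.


1 - 0.266*D = 1 - 0.266*2.661 = 0.29217
Fs = 0.29217 * 1.08 * 2.661 = 0.83967 persons/(s*m)
Fc = 0.83967 * 1.263 = 1.0605 persons/s

1.0605 persons/s


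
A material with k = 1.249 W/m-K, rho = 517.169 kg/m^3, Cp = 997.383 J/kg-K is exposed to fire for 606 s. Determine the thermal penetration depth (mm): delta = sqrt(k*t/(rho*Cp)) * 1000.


alpha = 1.249 / (517.169 * 997.383) = 2.4214e-06 m^2/s
alpha * t = 0.0014674
delta = sqrt(0.0014674) * 1000 = 38.306 mm

38.306 mm


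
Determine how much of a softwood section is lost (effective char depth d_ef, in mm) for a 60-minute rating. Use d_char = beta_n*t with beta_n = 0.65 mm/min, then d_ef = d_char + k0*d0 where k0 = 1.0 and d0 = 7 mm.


d_char = 0.65 * 60 = 39 mm
d_ef = 39 + 1.0*7 = 46 mm

46 mm


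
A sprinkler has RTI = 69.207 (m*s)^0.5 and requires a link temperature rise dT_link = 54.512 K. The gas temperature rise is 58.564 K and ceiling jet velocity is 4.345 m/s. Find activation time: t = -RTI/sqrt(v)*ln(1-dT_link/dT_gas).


dT_link/dT_gas = 0.93081
ln(1 - 0.93081) = -2.6709
t = -69.207 / sqrt(4.345) * -2.6709 = 88.678 s

88.678 s


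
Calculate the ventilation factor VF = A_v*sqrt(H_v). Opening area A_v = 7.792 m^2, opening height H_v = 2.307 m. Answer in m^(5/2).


sqrt(H_v) = 1.5189
VF = 7.792 * 1.5189 = 11.835 m^(5/2)

11.835 m^(5/2)


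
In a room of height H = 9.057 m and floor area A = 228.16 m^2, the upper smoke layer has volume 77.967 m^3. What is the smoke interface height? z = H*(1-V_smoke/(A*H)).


V/(A*H) = 0.037730
1 - 0.037730 = 0.96227
z = 9.057 * 0.96227 = 8.7153 m

8.7153 m


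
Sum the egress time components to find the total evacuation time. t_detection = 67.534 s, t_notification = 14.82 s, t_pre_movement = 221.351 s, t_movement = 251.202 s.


Total = 67.534 + 14.82 + 221.351 + 251.202 = 554.907 s

554.907 s


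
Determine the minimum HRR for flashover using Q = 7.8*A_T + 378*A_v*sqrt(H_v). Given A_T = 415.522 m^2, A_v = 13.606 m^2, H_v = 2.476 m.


7.8*A_T = 3241.1
sqrt(H_v) = 1.5735
378*A_v*sqrt(H_v) = 8092.8
Q = 3241.1 + 8092.8 = 11334 kW

11334 kW


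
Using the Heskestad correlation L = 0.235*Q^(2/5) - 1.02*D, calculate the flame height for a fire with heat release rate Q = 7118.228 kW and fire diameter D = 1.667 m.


Q^(2/5) = 34.750
0.235 * Q^(2/5) = 8.1661
1.02 * D = 1.7003
L = 6.4658 m

6.4658 m


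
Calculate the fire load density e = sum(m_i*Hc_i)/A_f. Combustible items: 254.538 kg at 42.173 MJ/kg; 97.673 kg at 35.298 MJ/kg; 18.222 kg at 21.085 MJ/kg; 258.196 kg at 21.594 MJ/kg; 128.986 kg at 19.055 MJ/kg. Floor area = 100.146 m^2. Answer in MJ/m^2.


Total energy = 254.538*42.173 + 97.673*35.298 + 18.222*21.085 + 258.196*21.594 + 128.986*19.055
= 10734.63 + 3447.662 + 384.2109 + 5575.484 + 2457.828
= 22599.82 MJ
e = 22599.82 / 100.146 = 225.67 MJ/m^2

225.67 MJ/m^2


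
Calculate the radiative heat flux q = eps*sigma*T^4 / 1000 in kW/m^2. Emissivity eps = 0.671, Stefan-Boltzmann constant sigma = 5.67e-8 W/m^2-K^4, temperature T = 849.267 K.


T^4 = 5.2021e+11
q = 0.671 * 5.67e-8 * 5.2021e+11 / 1000 = 19.792 kW/m^2

19.792 kW/m^2


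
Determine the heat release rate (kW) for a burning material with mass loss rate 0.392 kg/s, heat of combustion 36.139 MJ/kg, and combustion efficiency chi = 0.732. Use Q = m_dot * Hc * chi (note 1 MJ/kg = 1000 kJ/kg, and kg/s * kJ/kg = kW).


Hc = 36.139 MJ/kg = 36.139 * 1000 kJ/kg = 36139 kJ/kg
Q = 0.392 kg/s * 36139 kJ/kg * 0.732 = 10370 kW

10370 kW


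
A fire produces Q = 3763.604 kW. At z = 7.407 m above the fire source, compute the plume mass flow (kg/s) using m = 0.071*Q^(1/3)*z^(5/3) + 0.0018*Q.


Q^(1/3) = 15.555
z^(5/3) = 28.145
First term = 0.071 * 15.555 * 28.145 = 31.084
Second term = 0.0018 * 3763.604 = 6.7745
m = 37.858 kg/s

37.858 kg/s


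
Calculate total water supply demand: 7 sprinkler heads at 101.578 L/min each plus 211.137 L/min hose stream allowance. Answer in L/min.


Sprinkler demand = 7 * 101.578 = 711.046 L/min
Total = 711.046 + 211.137 = 922.183 L/min

922.183 L/min


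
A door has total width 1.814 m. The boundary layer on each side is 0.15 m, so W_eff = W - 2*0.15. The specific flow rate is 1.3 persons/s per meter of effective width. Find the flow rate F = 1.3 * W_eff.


W_eff = 1.814 - 0.30 = 1.514 m
F = 1.3 * 1.514 = 1.9682 persons/s

1.9682 persons/s


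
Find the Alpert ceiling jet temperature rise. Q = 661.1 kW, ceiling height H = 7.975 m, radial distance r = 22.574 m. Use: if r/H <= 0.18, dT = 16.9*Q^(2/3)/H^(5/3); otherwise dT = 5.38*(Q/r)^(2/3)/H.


r/H = 22.574 / 7.975 = 2.8306
r/H > 0.18, so dT = 5.38*(Q/r)^(2/3)/H
Q/r = 29.286
(Q/r)^(2/3) = 9.5011
dT = 5.38 * 9.5011 / 7.975 = 6.4095 K

6.4095 K


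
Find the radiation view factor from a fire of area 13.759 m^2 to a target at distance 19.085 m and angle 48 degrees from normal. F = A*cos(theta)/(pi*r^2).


cos(48 deg) = 0.66913
pi*r^2 = 1144.3
F = 13.759 * 0.66913 / 1144.3 = 0.0080457

0.0080457


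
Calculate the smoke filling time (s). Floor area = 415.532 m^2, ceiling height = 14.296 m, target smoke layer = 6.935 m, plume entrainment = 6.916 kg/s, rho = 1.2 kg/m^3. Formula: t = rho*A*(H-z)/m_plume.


H - z = 7.361 m
t = 1.2 * 415.532 * 7.361 / 6.916 = 530.72 s

530.72 s


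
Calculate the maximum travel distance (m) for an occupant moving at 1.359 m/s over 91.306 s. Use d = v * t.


d = 1.359 * 91.306 = 124.08 m

124.08 m


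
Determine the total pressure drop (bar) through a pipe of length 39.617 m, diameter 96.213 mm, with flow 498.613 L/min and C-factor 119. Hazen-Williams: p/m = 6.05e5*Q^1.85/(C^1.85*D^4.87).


Q^1.85 = 97918
C^1.85 = 6914.5
D^4.87 = 4.5535e+09
p/m = 0.0018815 bar/m
p_total = 0.0018815 * 39.617 = 0.074540 bar

0.074540 bar


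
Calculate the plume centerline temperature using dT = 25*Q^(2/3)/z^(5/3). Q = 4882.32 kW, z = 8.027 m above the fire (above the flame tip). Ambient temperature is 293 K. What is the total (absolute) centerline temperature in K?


Q^(2/3) = 287.80
z^(5/3) = 32.180
dT = 25 * 287.80 / 32.180 = 223.58 K
T = 293 + 223.58 = 516.58 K

516.58 K


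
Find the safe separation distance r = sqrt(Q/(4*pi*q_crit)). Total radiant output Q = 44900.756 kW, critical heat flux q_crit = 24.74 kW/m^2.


4*pi*q_crit = 310.89
Q/(4*pi*q_crit) = 144.43
r = sqrt(144.43) = 12.018 m

12.018 m


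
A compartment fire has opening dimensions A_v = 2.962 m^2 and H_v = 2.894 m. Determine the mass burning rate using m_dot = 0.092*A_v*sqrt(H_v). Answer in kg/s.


sqrt(H_v) = 1.7012
m_dot = 0.092 * 2.962 * 1.7012 = 0.46358 kg/s

0.46358 kg/s


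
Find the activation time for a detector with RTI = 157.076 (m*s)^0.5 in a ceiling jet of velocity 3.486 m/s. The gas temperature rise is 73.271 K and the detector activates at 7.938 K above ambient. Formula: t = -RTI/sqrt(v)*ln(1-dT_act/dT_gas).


dT_act/dT_gas = 0.10834
ln(1 - 0.10834) = -0.11467
t = -157.076 / sqrt(3.486) * -0.11467 = 9.6469 s

9.6469 s


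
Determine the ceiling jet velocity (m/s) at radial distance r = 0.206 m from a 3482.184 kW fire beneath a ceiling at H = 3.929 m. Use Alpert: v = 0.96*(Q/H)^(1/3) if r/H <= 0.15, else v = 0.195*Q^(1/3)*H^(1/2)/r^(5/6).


r/H = 0.206 / 3.929 = 0.052431
r/H <= 0.15, so v = 0.96*(Q/H)^(1/3)
Q/H = 886.28
(Q/H)^(1/3) = 9.6056
v = 0.96 * 9.6056 = 9.2213 m/s

9.2213 m/s


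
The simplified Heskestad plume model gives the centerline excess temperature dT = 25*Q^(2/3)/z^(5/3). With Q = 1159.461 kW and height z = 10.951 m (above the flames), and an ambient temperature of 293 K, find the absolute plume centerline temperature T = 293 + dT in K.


Q^(2/3) = 110.37
z^(5/3) = 54.004
dT = 25 * 110.37 / 54.004 = 51.092 K
T = 293 + 51.092 = 344.09 K

344.09 K


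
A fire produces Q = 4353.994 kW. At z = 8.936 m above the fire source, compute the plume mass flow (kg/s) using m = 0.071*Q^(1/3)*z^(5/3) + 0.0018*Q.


Q^(1/3) = 16.329
z^(5/3) = 38.480
First term = 0.071 * 16.329 * 38.480 = 44.613
Second term = 0.0018 * 4353.994 = 7.8372
m = 52.450 kg/s

52.450 kg/s


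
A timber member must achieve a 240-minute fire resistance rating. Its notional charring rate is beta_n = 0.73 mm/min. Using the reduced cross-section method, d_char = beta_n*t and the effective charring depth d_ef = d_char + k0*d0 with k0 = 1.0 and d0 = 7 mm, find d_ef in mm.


d_char = 0.73 * 240 = 175.2 mm
d_ef = 175.2 + 1.0*7 = 182.2 mm

182.2 mm


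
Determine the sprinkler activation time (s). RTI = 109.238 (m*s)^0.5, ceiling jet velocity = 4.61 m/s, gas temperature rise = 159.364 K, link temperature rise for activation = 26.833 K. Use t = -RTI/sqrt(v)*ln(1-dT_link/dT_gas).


dT_link/dT_gas = 0.16838
ln(1 - 0.16838) = -0.18437
t = -109.238 / sqrt(4.61) * -0.18437 = 9.3805 s

9.3805 s


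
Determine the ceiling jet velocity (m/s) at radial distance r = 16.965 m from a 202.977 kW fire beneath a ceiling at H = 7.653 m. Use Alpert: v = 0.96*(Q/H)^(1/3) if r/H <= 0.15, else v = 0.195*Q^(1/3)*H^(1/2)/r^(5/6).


r/H = 16.965 / 7.653 = 2.2168
r/H > 0.15, so v = 0.195*Q^(1/3)*H^(1/2)/r^(5/6)
Q^(1/3) = 5.8769
H^(1/2) = 2.7664
r^(5/6) = 10.583
v = 0.195 * 5.8769 * 2.7664 / 10.583 = 0.29955 m/s

0.29955 m/s


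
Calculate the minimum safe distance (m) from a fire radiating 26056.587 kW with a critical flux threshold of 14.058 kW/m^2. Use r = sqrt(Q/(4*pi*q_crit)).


4*pi*q_crit = 176.66
Q/(4*pi*q_crit) = 147.50
r = sqrt(147.50) = 12.145 m

12.145 m


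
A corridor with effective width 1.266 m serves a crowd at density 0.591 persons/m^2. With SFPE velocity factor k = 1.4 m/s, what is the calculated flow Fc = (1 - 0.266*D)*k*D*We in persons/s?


1 - 0.266*D = 1 - 0.266*0.591 = 0.84279
Fs = 0.84279 * 1.4 * 0.591 = 0.69733 persons/(s*m)
Fc = 0.69733 * 1.266 = 0.88282 persons/s

0.88282 persons/s


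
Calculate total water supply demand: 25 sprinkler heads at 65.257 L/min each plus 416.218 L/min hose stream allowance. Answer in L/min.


Sprinkler demand = 25 * 65.257 = 1631.425 L/min
Total = 1631.425 + 416.218 = 2047.643 L/min

2047.643 L/min


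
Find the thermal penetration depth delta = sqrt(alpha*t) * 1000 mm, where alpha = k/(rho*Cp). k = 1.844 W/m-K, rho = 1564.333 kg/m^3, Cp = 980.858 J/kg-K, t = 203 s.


alpha = 1.844 / (1564.333 * 980.858) = 1.2018e-06 m^2/s
alpha * t = 0.00024396
delta = sqrt(0.00024396) * 1000 = 15.619 mm

15.619 mm


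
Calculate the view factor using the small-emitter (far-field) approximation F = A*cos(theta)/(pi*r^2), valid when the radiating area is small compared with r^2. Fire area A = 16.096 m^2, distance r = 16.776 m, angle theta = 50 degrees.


cos(50 deg) = 0.64279
pi*r^2 = 884.15
F = 16.096 * 0.64279 / 884.15 = 0.011702

0.011702


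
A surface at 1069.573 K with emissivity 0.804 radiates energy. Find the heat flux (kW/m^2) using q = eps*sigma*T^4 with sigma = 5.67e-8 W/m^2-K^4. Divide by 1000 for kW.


T^4 = 1.3087e+12
q = 0.804 * 5.67e-8 * 1.3087e+12 / 1000 = 59.660 kW/m^2

59.660 kW/m^2


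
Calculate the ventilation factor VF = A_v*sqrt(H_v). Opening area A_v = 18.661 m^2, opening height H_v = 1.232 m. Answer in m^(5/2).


sqrt(H_v) = 1.1100
VF = 18.661 * 1.1100 = 20.713 m^(5/2)

20.713 m^(5/2)


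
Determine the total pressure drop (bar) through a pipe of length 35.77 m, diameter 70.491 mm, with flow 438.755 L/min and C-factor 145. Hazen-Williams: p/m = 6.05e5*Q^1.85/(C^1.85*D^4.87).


Q^1.85 = 77288
C^1.85 = 9966.2
D^4.87 = 1.0009e+09
p/m = 0.0046873 bar/m
p_total = 0.0046873 * 35.77 = 0.16767 bar

0.16767 bar


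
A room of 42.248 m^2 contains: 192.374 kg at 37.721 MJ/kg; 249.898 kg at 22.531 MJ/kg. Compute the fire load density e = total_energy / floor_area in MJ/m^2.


Total energy = 192.374*37.721 + 249.898*22.531
= 7256.540 + 5630.452
= 12886.99 MJ
e = 12886.99 / 42.248 = 305.03 MJ/m^2

305.03 MJ/m^2


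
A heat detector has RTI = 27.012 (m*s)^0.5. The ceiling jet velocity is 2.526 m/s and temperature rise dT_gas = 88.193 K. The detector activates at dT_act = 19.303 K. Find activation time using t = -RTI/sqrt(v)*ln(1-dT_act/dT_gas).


dT_act/dT_gas = 0.21887
ln(1 - 0.21887) = -0.24702
t = -27.012 / sqrt(2.526) * -0.24702 = 4.1982 s

4.1982 s


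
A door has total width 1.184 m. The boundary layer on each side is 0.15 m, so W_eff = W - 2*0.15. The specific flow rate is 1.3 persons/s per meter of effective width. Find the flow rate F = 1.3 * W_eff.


W_eff = 1.184 - 0.30 = 0.884 m
F = 1.3 * 0.884 = 1.1492 persons/s

1.1492 persons/s


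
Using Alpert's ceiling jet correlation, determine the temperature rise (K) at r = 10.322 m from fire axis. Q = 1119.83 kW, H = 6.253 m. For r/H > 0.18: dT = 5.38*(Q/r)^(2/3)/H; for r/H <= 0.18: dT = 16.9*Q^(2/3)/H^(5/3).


r/H = 10.322 / 6.253 = 1.6507
r/H > 0.18, so dT = 5.38*(Q/r)^(2/3)/H
Q/r = 108.49
(Q/r)^(2/3) = 22.747
dT = 5.38 * 22.747 / 6.253 = 19.571 K

19.571 K


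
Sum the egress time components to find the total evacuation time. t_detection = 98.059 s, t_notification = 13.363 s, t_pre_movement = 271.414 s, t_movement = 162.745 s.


Total = 98.059 + 13.363 + 271.414 + 162.745 = 545.581 s

545.581 s


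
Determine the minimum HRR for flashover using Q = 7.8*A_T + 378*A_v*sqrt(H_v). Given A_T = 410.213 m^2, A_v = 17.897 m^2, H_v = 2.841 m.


7.8*A_T = 3199.7
sqrt(H_v) = 1.6855
378*A_v*sqrt(H_v) = 11403
Q = 3199.7 + 11403 = 14602 kW

14602 kW


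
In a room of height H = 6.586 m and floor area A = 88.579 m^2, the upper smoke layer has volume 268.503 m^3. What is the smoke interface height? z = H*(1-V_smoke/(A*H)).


V/(A*H) = 0.46025
1 - 0.46025 = 0.53975
z = 6.586 * 0.53975 = 3.5548 m

3.5548 m


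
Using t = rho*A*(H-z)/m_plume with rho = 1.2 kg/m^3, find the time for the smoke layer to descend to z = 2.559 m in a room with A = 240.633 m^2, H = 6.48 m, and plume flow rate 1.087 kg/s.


H - z = 3.921 m
t = 1.2 * 240.633 * 3.921 / 1.087 = 1041.6 s

1041.6 s


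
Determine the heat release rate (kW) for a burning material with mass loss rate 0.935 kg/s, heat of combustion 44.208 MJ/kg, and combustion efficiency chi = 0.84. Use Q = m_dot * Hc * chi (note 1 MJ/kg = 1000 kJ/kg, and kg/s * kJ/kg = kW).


Hc = 44.208 MJ/kg = 44.208 * 1000 kJ/kg = 44208 kJ/kg
Q = 0.935 kg/s * 44208 kJ/kg * 0.84 = 34721 kW

34721 kW


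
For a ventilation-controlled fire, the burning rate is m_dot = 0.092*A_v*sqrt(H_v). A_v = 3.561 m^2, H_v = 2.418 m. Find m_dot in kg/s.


sqrt(H_v) = 1.5550
m_dot = 0.092 * 3.561 * 1.5550 = 0.50943 kg/s

0.50943 kg/s


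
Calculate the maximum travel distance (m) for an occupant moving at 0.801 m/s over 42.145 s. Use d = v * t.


d = 0.801 * 42.145 = 33.758 m

33.758 m


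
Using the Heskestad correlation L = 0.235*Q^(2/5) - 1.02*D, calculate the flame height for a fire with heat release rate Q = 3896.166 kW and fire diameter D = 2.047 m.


Q^(2/5) = 27.306
0.235 * Q^(2/5) = 6.4169
1.02 * D = 2.0879
L = 4.3289 m

4.3289 m


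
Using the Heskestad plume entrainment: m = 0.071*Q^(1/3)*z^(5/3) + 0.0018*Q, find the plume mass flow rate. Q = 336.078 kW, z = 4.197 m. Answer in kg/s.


Q^(1/3) = 6.9526
z^(5/3) = 10.920
First term = 0.071 * 6.9526 * 10.920 = 5.3906
Second term = 0.0018 * 336.078 = 0.60494
m = 5.9955 kg/s

5.9955 kg/s


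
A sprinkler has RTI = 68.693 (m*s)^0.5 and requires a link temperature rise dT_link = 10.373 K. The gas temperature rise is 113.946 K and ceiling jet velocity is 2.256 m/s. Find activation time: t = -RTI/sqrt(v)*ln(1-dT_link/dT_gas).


dT_link/dT_gas = 0.091034
ln(1 - 0.091034) = -0.095448
t = -68.693 / sqrt(2.256) * -0.095448 = 4.3653 s

4.3653 s


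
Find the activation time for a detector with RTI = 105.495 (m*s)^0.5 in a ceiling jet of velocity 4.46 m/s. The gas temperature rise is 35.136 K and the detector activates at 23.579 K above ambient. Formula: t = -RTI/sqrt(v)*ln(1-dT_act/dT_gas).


dT_act/dT_gas = 0.67108
ln(1 - 0.67108) = -1.1119
t = -105.495 / sqrt(4.46) * -1.1119 = 55.545 s

55.545 s


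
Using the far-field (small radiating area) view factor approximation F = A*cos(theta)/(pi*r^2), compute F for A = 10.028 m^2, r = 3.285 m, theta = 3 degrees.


cos(3 deg) = 0.99863
pi*r^2 = 33.902
F = 10.028 * 0.99863 / 33.902 = 0.29539

0.29539


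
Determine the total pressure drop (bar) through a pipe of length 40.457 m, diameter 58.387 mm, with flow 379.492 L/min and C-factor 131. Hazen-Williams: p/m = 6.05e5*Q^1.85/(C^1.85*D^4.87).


Q^1.85 = 59091
C^1.85 = 8259.5
D^4.87 = 3.9991e+08
p/m = 0.010824 bar/m
p_total = 0.010824 * 40.457 = 0.43789 bar

0.43789 bar


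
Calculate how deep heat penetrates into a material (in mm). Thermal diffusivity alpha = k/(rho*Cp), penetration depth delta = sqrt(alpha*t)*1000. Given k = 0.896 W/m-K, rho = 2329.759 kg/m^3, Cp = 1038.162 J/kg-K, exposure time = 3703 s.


alpha = 0.896 / (2329.759 * 1038.162) = 3.7045e-07 m^2/s
alpha * t = 0.0013718
delta = sqrt(0.0013718) * 1000 = 37.038 mm

37.038 mm


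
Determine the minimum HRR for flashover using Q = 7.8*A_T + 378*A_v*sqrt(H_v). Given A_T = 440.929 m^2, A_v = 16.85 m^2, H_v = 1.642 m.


7.8*A_T = 3439.2
sqrt(H_v) = 1.2814
378*A_v*sqrt(H_v) = 8161.7
Q = 3439.2 + 8161.7 = 11601 kW

11601 kW


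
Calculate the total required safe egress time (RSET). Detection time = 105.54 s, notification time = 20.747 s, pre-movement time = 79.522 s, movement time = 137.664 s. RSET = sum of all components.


Total = 105.54 + 20.747 + 79.522 + 137.664 = 343.473 s

343.473 s


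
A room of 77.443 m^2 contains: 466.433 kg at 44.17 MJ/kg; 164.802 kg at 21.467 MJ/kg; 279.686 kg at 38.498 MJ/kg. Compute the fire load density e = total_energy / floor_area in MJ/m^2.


Total energy = 466.433*44.17 + 164.802*21.467 + 279.686*38.498
= 20602.35 + 3537.805 + 10767.35
= 34907.50 MJ
e = 34907.50 / 77.443 = 450.75 MJ/m^2

450.75 MJ/m^2


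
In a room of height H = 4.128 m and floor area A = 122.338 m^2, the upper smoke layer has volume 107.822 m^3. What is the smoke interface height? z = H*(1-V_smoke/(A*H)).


V/(A*H) = 0.21350
1 - 0.21350 = 0.78650
z = 4.128 * 0.78650 = 3.2467 m

3.2467 m


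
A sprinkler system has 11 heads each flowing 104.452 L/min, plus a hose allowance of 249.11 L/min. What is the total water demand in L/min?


Sprinkler demand = 11 * 104.452 = 1148.972 L/min
Total = 1148.972 + 249.11 = 1398.082 L/min

1398.082 L/min


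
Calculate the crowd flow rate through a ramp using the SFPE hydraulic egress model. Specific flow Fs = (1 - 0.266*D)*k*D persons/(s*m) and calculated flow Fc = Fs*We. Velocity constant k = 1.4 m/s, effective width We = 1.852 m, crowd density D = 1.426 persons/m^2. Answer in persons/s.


1 - 0.266*D = 1 - 0.266*1.426 = 0.62068
Fs = 0.62068 * 1.4 * 1.426 = 1.2391 persons/(s*m)
Fc = 1.2391 * 1.852 = 2.2949 persons/s

2.2949 persons/s


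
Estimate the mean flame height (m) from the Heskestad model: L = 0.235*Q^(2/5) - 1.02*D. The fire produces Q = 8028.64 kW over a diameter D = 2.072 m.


Q^(2/5) = 36.463
0.235 * Q^(2/5) = 8.5689
1.02 * D = 2.1134
L = 6.4555 m

6.4555 m


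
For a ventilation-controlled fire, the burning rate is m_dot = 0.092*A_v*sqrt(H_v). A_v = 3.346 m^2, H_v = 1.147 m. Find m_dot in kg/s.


sqrt(H_v) = 1.0710
m_dot = 0.092 * 3.346 * 1.0710 = 0.32968 kg/s

0.32968 kg/s


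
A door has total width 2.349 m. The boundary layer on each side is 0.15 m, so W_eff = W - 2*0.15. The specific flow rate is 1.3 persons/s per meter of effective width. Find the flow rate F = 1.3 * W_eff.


W_eff = 2.349 - 0.30 = 2.049 m
F = 1.3 * 2.049 = 2.6637 persons/s

2.6637 persons/s


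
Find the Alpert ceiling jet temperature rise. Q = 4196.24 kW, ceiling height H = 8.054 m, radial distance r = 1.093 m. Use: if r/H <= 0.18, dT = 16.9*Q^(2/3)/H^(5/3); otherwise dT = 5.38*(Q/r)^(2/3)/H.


r/H = 1.093 / 8.054 = 0.13571
r/H <= 0.18, so dT = 16.9*Q^(2/3)/H^(5/3)
Q^(2/3) = 260.16
H^(5/3) = 32.361
dT = 16.9 * 260.16 / 32.361 = 135.86 K

135.86 K


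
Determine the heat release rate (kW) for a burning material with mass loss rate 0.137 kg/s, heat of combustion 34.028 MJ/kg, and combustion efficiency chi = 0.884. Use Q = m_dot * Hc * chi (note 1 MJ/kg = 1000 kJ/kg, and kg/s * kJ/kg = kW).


Hc = 34.028 MJ/kg = 34.028 * 1000 kJ/kg = 34028 kJ/kg
Q = 0.137 kg/s * 34028 kJ/kg * 0.884 = 4121.1 kW

4121.1 kW


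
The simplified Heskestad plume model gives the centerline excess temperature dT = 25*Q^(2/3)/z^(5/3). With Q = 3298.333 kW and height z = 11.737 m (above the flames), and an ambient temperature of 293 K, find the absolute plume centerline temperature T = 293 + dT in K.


Q^(2/3) = 221.58
z^(5/3) = 60.617
dT = 25 * 221.58 / 60.617 = 91.385 K
T = 293 + 91.385 = 384.38 K

384.38 K


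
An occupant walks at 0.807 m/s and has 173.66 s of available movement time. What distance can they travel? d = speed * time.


d = 0.807 * 173.66 = 140.14 m

140.14 m


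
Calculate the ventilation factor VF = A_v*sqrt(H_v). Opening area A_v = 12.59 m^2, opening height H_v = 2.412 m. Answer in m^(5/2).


sqrt(H_v) = 1.5531
VF = 12.59 * 1.5531 = 19.553 m^(5/2)

19.553 m^(5/2)


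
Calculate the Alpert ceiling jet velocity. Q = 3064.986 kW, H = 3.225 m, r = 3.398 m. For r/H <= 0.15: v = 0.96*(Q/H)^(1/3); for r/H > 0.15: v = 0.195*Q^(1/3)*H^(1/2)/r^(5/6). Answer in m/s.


r/H = 3.398 / 3.225 = 1.0536
r/H > 0.15, so v = 0.195*Q^(1/3)*H^(1/2)/r^(5/6)
Q^(1/3) = 14.526
H^(1/2) = 1.7958
r^(5/6) = 2.7713
v = 0.195 * 14.526 * 1.7958 / 2.7713 = 1.8355 m/s

1.8355 m/s


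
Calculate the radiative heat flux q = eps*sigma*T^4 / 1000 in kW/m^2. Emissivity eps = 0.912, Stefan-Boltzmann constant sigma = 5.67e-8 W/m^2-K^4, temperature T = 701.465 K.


T^4 = 2.4212e+11
q = 0.912 * 5.67e-8 * 2.4212e+11 / 1000 = 12.520 kW/m^2

12.520 kW/m^2


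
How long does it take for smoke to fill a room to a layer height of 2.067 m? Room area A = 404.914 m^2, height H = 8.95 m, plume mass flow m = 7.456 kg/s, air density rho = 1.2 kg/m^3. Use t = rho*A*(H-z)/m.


H - z = 6.883 m
t = 1.2 * 404.914 * 6.883 / 7.456 = 448.56 s

448.56 s


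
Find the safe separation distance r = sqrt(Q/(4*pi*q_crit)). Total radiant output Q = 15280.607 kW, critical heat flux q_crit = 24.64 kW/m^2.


4*pi*q_crit = 309.64
Q/(4*pi*q_crit) = 49.350
r = sqrt(49.350) = 7.0250 m

7.0250 m


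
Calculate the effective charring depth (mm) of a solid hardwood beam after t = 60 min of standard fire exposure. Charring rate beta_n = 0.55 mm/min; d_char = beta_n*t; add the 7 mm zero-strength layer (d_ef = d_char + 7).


d_char = 0.55 * 60 = 33 mm
d_ef = 33 + 1.0*7 = 40 mm

40 mm


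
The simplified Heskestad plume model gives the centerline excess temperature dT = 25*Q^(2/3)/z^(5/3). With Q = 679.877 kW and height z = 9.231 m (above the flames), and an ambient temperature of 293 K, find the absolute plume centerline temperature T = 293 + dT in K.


Q^(2/3) = 77.319
z^(5/3) = 40.621
dT = 25 * 77.319 / 40.621 = 47.586 K
T = 293 + 47.586 = 340.59 K

340.59 K


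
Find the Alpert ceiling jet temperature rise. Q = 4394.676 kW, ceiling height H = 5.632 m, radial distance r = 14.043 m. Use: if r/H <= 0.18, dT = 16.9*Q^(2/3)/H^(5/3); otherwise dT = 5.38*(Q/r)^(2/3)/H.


r/H = 14.043 / 5.632 = 2.4934
r/H > 0.18, so dT = 5.38*(Q/r)^(2/3)/H
Q/r = 312.94
(Q/r)^(2/3) = 46.094
dT = 5.38 * 46.094 / 5.632 = 44.032 K

44.032 K


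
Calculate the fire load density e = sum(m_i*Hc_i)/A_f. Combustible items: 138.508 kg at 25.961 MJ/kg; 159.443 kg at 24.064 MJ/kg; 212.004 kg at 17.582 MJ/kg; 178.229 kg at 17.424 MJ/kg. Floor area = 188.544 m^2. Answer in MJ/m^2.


Total energy = 138.508*25.961 + 159.443*24.064 + 212.004*17.582 + 178.229*17.424
= 3595.806 + 3836.836 + 3727.454 + 3105.462
= 14265.56 MJ
e = 14265.56 / 188.544 = 75.662 MJ/m^2

75.662 MJ/m^2


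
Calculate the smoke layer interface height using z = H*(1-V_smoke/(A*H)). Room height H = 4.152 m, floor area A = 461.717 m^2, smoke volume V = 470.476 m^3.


V/(A*H) = 0.24542
1 - 0.24542 = 0.75458
z = 4.152 * 0.75458 = 3.1330 m

3.1330 m


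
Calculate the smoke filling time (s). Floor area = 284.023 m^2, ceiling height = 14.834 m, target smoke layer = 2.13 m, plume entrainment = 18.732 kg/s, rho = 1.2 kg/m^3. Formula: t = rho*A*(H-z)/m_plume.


H - z = 12.704 m
t = 1.2 * 284.023 * 12.704 / 18.732 = 231.15 s

231.15 s


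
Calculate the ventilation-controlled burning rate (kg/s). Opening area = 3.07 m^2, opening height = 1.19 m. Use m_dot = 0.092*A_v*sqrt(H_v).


sqrt(H_v) = 1.0909
m_dot = 0.092 * 3.07 * 1.0909 = 0.30811 kg/s

0.30811 kg/s


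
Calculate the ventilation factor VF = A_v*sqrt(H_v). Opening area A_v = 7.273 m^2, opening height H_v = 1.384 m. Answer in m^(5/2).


sqrt(H_v) = 1.1764
VF = 7.273 * 1.1764 = 8.5562 m^(5/2)

8.5562 m^(5/2)


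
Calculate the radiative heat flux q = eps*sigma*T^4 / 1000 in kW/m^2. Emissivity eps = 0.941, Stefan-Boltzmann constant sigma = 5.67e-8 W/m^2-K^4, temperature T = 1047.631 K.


T^4 = 1.2046e+12
q = 0.941 * 5.67e-8 * 1.2046e+12 / 1000 = 64.270 kW/m^2

64.270 kW/m^2


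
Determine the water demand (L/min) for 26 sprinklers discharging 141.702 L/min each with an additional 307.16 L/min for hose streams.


Sprinkler demand = 26 * 141.702 = 3684.252 L/min
Total = 3684.252 + 307.16 = 3991.412 L/min

3991.412 L/min


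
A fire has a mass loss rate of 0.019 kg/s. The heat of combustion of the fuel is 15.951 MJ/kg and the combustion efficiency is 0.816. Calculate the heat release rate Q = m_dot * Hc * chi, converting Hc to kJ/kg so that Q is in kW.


Hc = 15.951 MJ/kg = 15.951 * 1000 kJ/kg = 15951 kJ/kg
Q = 0.019 kg/s * 15951 kJ/kg * 0.816 = 247.30 kW

247.30 kW


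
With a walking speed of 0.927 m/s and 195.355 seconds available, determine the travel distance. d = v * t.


d = 0.927 * 195.355 = 181.09 m

181.09 m


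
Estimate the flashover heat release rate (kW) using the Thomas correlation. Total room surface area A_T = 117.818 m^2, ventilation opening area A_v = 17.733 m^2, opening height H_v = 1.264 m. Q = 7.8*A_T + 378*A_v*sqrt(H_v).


7.8*A_T = 918.98
sqrt(H_v) = 1.1243
378*A_v*sqrt(H_v) = 7536.1
Q = 918.98 + 7536.1 = 8455.1 kW

8455.1 kW


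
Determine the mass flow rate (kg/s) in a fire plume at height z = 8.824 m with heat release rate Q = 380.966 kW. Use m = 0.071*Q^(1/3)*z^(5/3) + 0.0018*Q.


Q^(1/3) = 7.2493
z^(5/3) = 37.680
First term = 0.071 * 7.2493 * 37.680 = 19.394
Second term = 0.0018 * 380.966 = 0.68574
m = 20.080 kg/s

20.080 kg/s


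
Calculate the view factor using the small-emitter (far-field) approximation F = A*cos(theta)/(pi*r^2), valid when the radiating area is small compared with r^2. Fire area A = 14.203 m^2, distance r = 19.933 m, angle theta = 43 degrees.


cos(43 deg) = 0.73135
pi*r^2 = 1248.2
F = 14.203 * 0.73135 / 1248.2 = 0.0083217

0.0083217


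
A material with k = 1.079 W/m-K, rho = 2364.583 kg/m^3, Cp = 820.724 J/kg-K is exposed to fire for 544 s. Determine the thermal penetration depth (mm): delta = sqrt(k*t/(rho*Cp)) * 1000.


alpha = 1.079 / (2364.583 * 820.724) = 5.5599e-07 m^2/s
alpha * t = 0.00030246
delta = sqrt(0.00030246) * 1000 = 17.391 mm

17.391 mm


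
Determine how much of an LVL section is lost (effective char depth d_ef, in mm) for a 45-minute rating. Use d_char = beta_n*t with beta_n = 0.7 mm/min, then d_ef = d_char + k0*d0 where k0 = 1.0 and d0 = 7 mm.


d_char = 0.7 * 45 = 31.5 mm
d_ef = 31.5 + 1.0*7 = 38.5 mm

38.5 mm


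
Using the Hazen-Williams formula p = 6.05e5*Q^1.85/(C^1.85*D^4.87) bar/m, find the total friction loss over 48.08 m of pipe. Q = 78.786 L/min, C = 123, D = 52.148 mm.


Q^1.85 = 3224.3
C^1.85 = 7350.6
D^4.87 = 2.3065e+08
p/m = 0.0011506 bar/m
p_total = 0.0011506 * 48.08 = 0.055320 bar

0.055320 bar


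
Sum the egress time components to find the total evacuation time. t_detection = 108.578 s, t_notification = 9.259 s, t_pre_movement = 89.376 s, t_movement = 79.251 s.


Total = 108.578 + 9.259 + 89.376 + 79.251 = 286.464 s

286.464 s


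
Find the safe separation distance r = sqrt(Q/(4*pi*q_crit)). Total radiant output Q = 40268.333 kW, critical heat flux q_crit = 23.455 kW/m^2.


4*pi*q_crit = 294.74
Q/(4*pi*q_crit) = 136.62
r = sqrt(136.62) = 11.689 m

11.689 m


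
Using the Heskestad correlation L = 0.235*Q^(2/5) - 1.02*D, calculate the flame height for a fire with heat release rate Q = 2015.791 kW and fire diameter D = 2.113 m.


Q^(2/5) = 20.979
0.235 * Q^(2/5) = 4.9300
1.02 * D = 2.1553
L = 2.7747 m

2.7747 m


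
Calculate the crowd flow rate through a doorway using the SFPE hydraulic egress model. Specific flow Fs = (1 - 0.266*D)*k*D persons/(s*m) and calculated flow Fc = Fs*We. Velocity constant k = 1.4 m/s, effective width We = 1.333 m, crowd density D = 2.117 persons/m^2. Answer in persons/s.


1 - 0.266*D = 1 - 0.266*2.117 = 0.43688
Fs = 0.43688 * 1.4 * 2.117 = 1.2948 persons/(s*m)
Fc = 1.2948 * 1.333 = 1.7260 persons/s

1.7260 persons/s


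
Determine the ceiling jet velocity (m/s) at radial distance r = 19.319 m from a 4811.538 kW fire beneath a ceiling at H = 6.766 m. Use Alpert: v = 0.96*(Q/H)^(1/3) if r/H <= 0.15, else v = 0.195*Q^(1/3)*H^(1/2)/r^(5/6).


r/H = 19.319 / 6.766 = 2.8553
r/H > 0.15, so v = 0.195*Q^(1/3)*H^(1/2)/r^(5/6)
Q^(1/3) = 16.882
H^(1/2) = 2.6012
r^(5/6) = 11.794
v = 0.195 * 16.882 * 2.6012 / 11.794 = 0.72606 m/s

0.72606 m/s


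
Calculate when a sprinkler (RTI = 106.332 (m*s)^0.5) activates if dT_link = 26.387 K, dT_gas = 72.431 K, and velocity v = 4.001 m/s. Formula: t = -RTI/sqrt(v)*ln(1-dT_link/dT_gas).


dT_link/dT_gas = 0.36431
ln(1 - 0.36431) = -0.45304
t = -106.332 / sqrt(4.001) * -0.45304 = 24.083 s

24.083 s


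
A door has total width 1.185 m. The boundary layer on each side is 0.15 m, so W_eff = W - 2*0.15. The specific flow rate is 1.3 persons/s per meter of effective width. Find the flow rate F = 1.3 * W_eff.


W_eff = 1.185 - 0.30 = 0.885 m
F = 1.3 * 0.885 = 1.1505 persons/s

1.1505 persons/s


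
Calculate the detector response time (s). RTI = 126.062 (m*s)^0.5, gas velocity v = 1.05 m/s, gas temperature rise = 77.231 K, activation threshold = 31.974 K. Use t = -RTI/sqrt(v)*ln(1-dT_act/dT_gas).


dT_act/dT_gas = 0.41400
ln(1 - 0.41400) = -0.53444
t = -126.062 / sqrt(1.05) * -0.53444 = 65.749 s

65.749 s


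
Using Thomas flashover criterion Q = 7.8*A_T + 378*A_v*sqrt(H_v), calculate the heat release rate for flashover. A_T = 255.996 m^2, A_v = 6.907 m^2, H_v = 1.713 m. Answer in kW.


7.8*A_T = 1996.8
sqrt(H_v) = 1.3088
378*A_v*sqrt(H_v) = 3417.1
Q = 1996.8 + 3417.1 = 5413.9 kW

5413.9 kW


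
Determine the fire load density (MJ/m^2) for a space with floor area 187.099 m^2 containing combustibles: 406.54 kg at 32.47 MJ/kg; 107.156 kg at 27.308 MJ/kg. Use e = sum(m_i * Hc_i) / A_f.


Total energy = 406.54*32.47 + 107.156*27.308
= 13200.35 + 2926.216
= 16126.57 MJ
e = 16126.57 / 187.099 = 86.193 MJ/m^2

86.193 MJ/m^2


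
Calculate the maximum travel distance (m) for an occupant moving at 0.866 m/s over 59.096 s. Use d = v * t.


d = 0.866 * 59.096 = 51.177 m

51.177 m


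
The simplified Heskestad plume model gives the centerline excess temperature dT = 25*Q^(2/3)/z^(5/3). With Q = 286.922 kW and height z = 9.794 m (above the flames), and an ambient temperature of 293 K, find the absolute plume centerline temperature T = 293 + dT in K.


Q^(2/3) = 43.502
z^(5/3) = 44.833
dT = 25 * 43.502 / 44.833 = 24.258 K
T = 293 + 24.258 = 317.26 K

317.26 K


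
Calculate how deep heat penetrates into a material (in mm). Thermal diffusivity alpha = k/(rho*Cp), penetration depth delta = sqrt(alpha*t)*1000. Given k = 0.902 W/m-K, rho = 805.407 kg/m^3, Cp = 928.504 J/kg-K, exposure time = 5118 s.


alpha = 0.902 / (805.407 * 928.504) = 1.2062e-06 m^2/s
alpha * t = 0.0061732
delta = sqrt(0.0061732) * 1000 = 78.569 mm

78.569 mm


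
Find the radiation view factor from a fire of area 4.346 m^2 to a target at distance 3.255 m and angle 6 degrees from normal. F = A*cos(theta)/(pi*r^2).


cos(6 deg) = 0.99452
pi*r^2 = 33.285
F = 4.346 * 0.99452 / 33.285 = 0.12985

0.12985


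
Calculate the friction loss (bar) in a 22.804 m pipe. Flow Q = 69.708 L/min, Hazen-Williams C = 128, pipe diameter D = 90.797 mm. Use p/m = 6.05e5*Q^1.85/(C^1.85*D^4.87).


Q^1.85 = 2570.8
C^1.85 = 7913.0
D^4.87 = 3.4341e+09
p/m = 5.7238e-05 bar/m
p_total = 5.7238e-05 * 22.804 = 0.0013052 bar

0.0013052 bar


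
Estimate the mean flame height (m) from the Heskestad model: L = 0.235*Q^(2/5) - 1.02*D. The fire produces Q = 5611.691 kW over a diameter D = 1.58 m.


Q^(2/5) = 31.596
0.235 * Q^(2/5) = 7.4252
1.02 * D = 1.6116
L = 5.8136 m

5.8136 m


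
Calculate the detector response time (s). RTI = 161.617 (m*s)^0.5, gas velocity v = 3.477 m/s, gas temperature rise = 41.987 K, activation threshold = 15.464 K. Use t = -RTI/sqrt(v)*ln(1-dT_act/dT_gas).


dT_act/dT_gas = 0.36830
ln(1 - 0.36830) = -0.45935
t = -161.617 / sqrt(3.477) * -0.45935 = 39.813 s

39.813 s


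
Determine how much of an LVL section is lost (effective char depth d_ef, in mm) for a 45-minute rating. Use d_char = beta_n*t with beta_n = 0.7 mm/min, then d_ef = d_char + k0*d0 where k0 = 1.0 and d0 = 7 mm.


d_char = 0.7 * 45 = 31.5 mm
d_ef = 31.5 + 1.0*7 = 38.5 mm

38.5 mm


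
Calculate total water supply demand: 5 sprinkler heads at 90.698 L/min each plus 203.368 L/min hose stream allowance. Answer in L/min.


Sprinkler demand = 5 * 90.698 = 453.49 L/min
Total = 453.49 + 203.368 = 656.858 L/min

656.858 L/min


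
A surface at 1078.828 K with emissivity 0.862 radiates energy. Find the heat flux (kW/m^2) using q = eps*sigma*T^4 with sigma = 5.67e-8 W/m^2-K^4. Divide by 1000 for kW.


T^4 = 1.3546e+12
q = 0.862 * 5.67e-8 * 1.3546e+12 / 1000 = 66.206 kW/m^2

66.206 kW/m^2


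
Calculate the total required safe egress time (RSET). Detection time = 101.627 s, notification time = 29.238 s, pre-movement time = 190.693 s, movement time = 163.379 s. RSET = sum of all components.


Total = 101.627 + 29.238 + 190.693 + 163.379 = 484.937 s

484.937 s


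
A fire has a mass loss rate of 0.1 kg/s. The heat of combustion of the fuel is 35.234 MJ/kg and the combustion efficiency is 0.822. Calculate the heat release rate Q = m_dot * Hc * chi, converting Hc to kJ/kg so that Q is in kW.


Hc = 35.234 MJ/kg = 35.234 * 1000 kJ/kg = 35234 kJ/kg
Q = 0.1 kg/s * 35234 kJ/kg * 0.822 = 2896.2 kW

2896.2 kW


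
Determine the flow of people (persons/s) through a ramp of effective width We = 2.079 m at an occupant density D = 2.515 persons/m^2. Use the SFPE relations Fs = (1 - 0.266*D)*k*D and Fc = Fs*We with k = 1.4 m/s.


1 - 0.266*D = 1 - 0.266*2.515 = 0.33101
Fs = 0.33101 * 1.4 * 2.515 = 1.1655 persons/(s*m)
Fc = 1.1655 * 2.079 = 2.4230 persons/s

2.4230 persons/s


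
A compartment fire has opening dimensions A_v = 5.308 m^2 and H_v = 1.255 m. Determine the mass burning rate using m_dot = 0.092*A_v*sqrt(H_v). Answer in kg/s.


sqrt(H_v) = 1.1203
m_dot = 0.092 * 5.308 * 1.1203 = 0.54707 kg/s

0.54707 kg/s


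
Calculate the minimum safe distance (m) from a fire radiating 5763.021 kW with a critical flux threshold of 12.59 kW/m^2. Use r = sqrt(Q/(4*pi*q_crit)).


4*pi*q_crit = 158.21
Q/(4*pi*q_crit) = 36.426
r = sqrt(36.426) = 6.0354 m

6.0354 m


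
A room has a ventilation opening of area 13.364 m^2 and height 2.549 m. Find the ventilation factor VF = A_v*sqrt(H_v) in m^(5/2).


sqrt(H_v) = 1.5966
VF = 13.364 * 1.5966 = 21.336 m^(5/2)

21.336 m^(5/2)


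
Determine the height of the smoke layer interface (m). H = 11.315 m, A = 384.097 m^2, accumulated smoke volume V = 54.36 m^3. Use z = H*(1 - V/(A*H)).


V/(A*H) = 0.012508
1 - 0.012508 = 0.98749
z = 11.315 * 0.98749 = 11.173 m

11.173 m


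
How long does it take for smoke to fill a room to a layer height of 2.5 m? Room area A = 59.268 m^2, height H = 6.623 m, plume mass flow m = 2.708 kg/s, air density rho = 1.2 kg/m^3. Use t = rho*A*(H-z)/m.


H - z = 4.123 m
t = 1.2 * 59.268 * 4.123 / 2.708 = 108.28 s

108.28 s


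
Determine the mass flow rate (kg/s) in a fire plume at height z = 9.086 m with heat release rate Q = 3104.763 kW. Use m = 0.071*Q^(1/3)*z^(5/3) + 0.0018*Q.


Q^(1/3) = 14.588
z^(5/3) = 39.563
First term = 0.071 * 14.588 * 39.563 = 40.978
Second term = 0.0018 * 3104.763 = 5.5886
m = 46.567 kg/s

46.567 kg/s


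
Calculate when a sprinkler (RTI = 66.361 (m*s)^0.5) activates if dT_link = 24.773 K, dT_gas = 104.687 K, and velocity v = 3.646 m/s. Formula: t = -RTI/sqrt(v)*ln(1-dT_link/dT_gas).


dT_link/dT_gas = 0.23664
ln(1 - 0.23664) = -0.27002
t = -66.361 / sqrt(3.646) * -0.27002 = 9.3844 s

9.3844 s


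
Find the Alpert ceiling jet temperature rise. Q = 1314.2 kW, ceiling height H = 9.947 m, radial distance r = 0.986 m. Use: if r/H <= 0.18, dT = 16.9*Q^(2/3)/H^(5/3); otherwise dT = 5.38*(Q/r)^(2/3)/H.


r/H = 0.986 / 9.947 = 0.099125
r/H <= 0.18, so dT = 16.9*Q^(2/3)/H^(5/3)
Q^(2/3) = 119.98
H^(5/3) = 46.007
dT = 16.9 * 119.98 / 46.007 = 44.073 K

44.073 K
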